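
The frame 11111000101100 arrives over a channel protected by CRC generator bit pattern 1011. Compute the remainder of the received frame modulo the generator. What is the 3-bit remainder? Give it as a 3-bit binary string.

011

Modulo-2 division of 11111000101100 by 1011:
  pos 0: 1111 XOR 1011 = 0100
  pos 1: 1001 XOR 1011 = 0010
  pos 3: 1000 XOR 1011 = 0011
  pos 5: 1101 XOR 1011 = 0110
  pos 6: 1100 XOR 1011 = 0111
  pos 7: 1111 XOR 1011 = 0100
  pos 8: 1001 XOR 1011 = 0010
  pos 10: 1000 XOR 1011 = 0011
Remainder = 011 (nonzero — an error is detected).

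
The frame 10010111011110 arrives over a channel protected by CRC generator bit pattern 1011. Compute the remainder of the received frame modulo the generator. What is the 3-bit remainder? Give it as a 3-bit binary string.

011

Modulo-2 division of 10010111011110 by 1011:
  pos 0: 1001 XOR 1011 = 0010
  pos 2: 1001 XOR 1011 = 0010
  pos 4: 1011 XOR 1011 = 0000
  pos 9: 1111 XOR 1011 = 0100
  pos 10: 1000 XOR 1011 = 0011
Remainder = 011 (nonzero — an error is detected).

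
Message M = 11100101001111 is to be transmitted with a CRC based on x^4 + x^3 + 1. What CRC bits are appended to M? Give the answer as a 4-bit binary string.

Append 4 zeros: 111001010011110000. Divide by 11001 (XOR where the leading bit is 1):
  pos 0: 11100 XOR 11001 = 00101
  pos 2: 10110 XOR 11001 = 01111
  pos 3: 11111 XOR 11001 = 00110
  pos 5: 11000 XOR 11001 = 00001
  pos 9: 11111 XOR 11001 = 00110
  pos 11: 11000 XOR 11001 = 00001
Remainder (last 4 bits) = 0100. This is the CRC / FCS.

0100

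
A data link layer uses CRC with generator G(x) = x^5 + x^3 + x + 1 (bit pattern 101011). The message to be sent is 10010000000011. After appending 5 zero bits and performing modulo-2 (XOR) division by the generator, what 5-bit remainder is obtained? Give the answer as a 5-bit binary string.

10100

Append 5 zeros: 1001000000001100000. Divide by 101011 (XOR where the leading bit is 1):
  pos 0: 100100 XOR 101011 = 001111
  pos 2: 111100 XOR 101011 = 010111
  pos 3: 101110 XOR 101011 = 000101
  pos 6: 101000 XOR 101011 = 000011
  pos 10: 111100 XOR 101011 = 010111
  pos 11: 101110 XOR 101011 = 000101
Remainder (last 5 bits) = 10100. This is the CRC / FCS.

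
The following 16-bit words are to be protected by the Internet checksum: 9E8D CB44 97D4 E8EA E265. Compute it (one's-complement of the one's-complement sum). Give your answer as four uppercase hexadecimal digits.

One's-complement addition (fold any carry out of bit 15 back into bit 0):
  0x9E8D + 0xCB44 = 0x169D1 → wrap carry → 0x69D2
  0x69D2 + 0x97D4 = 0x101A6 → wrap carry → 0x01A7
  0x01A7 + 0xE8EA = 0x0EA91
  0xEA91 + 0xE265 = 0x1CCF6 → wrap carry → 0xCCF7
One's-complement sum = 0xCCF7.
Checksum = ~0xCCF7 & 0xFFFF = 0x3308.

3308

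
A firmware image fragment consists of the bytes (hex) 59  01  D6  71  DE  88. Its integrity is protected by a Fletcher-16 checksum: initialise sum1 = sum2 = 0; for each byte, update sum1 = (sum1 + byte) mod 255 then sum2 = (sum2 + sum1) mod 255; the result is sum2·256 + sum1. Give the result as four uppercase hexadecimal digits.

130A

Running sums (mod 255):
  after byte 0 (59): sum1=89, sum2=89
  after byte 1 (01): sum1=90, sum2=179
  after byte 2 (D6): sum1=49, sum2=228
  after byte 3 (71): sum1=162, sum2=135
  after byte 4 (DE): sum1=129, sum2=9
  after byte 5 (88): sum1=10, sum2=19
Checksum = sum2·256 + sum1 = 19·256 + 10 = 4874 = 0x130A.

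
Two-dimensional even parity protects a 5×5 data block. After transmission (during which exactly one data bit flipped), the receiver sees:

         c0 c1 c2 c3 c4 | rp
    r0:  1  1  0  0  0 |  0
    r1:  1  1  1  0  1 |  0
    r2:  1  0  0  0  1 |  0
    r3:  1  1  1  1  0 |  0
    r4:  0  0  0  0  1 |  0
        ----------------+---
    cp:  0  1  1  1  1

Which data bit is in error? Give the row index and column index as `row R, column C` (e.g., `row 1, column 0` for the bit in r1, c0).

row 4, column 2

Recompute each row's even parity and compare to rp:
  r0: data parity 0, sent rp 0 → ok
  r1: data parity 0, sent rp 0 → ok
  r2: data parity 0, sent rp 0 → ok
  r3: data parity 0, sent rp 0 → ok
  r4: data parity 1, sent rp 0 → mismatch
Recompute each column's even parity and compare to cp:
  c0: data parity 0, sent cp 0 → ok
  c1: data parity 1, sent cp 1 → ok
  c2: data parity 0, sent cp 1 → mismatch
  c3: data parity 1, sent cp 1 → ok
  c4: data parity 1, sent cp 1 → ok
Exactly one row (r4) and one column (c2) fail → the flipped bit is at their intersection.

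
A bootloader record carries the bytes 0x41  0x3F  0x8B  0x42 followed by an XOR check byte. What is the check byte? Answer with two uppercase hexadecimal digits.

XOR the bytes together:
  start with 0x41
  0x41 ⊕ 0x3F = 0x7E
  0x7E ⊕ 0x8B = 0xF5
  0xF5 ⊕ 0x42 = 0xB7

B7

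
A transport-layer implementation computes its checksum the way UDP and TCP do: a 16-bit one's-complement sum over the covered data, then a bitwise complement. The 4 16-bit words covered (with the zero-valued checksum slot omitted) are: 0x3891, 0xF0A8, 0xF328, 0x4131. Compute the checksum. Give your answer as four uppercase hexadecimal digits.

A26B

One's-complement addition (fold any carry out of bit 15 back into bit 0):
  0x3891 + 0xF0A8 = 0x12939 → wrap carry → 0x293A
  0x293A + 0xF328 = 0x11C62 → wrap carry → 0x1C63
  0x1C63 + 0x4131 = 0x05D94
One's-complement sum = 0x5D94.
Checksum = ~0x5D94 & 0xFFFF = 0xA26B.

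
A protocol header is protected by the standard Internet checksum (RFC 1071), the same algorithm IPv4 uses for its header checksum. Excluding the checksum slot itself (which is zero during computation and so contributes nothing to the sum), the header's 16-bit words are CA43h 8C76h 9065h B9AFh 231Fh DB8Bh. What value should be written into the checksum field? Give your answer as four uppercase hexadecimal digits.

One's-complement addition (fold any carry out of bit 15 back into bit 0):
  0xCA43 + 0x8C76 = 0x156B9 → wrap carry → 0x56BA
  0x56BA + 0x9065 = 0x0E71F
  0xE71F + 0xB9AF = 0x1A0CE → wrap carry → 0xA0CF
  0xA0CF + 0x231F = 0x0C3EE
  0xC3EE + 0xDB8B = 0x19F79 → wrap carry → 0x9F7A
One's-complement sum = 0x9F7A.
Checksum = ~0x9F7A & 0xFFFF = 0x6085.

6085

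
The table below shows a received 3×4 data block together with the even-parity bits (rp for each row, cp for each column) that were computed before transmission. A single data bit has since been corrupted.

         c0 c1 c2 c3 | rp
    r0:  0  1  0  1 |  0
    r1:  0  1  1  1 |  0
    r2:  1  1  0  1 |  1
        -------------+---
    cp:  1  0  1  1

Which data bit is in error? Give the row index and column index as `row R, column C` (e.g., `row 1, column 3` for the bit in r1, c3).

Recompute each row's even parity and compare to rp:
  r0: data parity 0, sent rp 0 → ok
  r1: data parity 1, sent rp 0 → mismatch
  r2: data parity 1, sent rp 1 → ok
Recompute each column's even parity and compare to cp:
  c0: data parity 1, sent cp 1 → ok
  c1: data parity 1, sent cp 0 → mismatch
  c2: data parity 1, sent cp 1 → ok
  c3: data parity 1, sent cp 1 → ok
Exactly one row (r1) and one column (c1) fail → the flipped bit is at their intersection.

row 1, column 1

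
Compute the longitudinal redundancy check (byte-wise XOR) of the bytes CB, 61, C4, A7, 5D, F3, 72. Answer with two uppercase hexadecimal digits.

XOR the bytes together:
  start with 0xCB
  0xCB ⊕ 0x61 = 0xAA
  0xAA ⊕ 0xC4 = 0x6E
  0x6E ⊕ 0xA7 = 0xC9
  0xC9 ⊕ 0x5D = 0x94
  0x94 ⊕ 0xF3 = 0x67
  0x67 ⊕ 0x72 = 0x15

15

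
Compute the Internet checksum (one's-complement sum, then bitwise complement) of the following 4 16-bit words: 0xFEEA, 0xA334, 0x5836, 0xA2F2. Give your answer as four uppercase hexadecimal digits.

62B7

One's-complement addition (fold any carry out of bit 15 back into bit 0):
  0xFEEA + 0xA334 = 0x1A21E → wrap carry → 0xA21F
  0xA21F + 0x5836 = 0x0FA55
  0xFA55 + 0xA2F2 = 0x19D47 → wrap carry → 0x9D48
One's-complement sum = 0x9D48.
Checksum = ~0x9D48 & 0xFFFF = 0x62B7.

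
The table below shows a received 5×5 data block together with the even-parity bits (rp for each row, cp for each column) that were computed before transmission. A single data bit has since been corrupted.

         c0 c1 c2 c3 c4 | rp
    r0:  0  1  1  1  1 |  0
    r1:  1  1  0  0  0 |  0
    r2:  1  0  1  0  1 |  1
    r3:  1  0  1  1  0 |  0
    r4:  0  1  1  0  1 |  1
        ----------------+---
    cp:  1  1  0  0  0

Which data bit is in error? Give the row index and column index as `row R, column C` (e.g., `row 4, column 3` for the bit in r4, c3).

Recompute each row's even parity and compare to rp:
  r0: data parity 0, sent rp 0 → ok
  r1: data parity 0, sent rp 0 → ok
  r2: data parity 1, sent rp 1 → ok
  r3: data parity 1, sent rp 0 → mismatch
  r4: data parity 1, sent rp 1 → ok
Recompute each column's even parity and compare to cp:
  c0: data parity 1, sent cp 1 → ok
  c1: data parity 1, sent cp 1 → ok
  c2: data parity 0, sent cp 0 → ok
  c3: data parity 0, sent cp 0 → ok
  c4: data parity 1, sent cp 0 → mismatch
Exactly one row (r3) and one column (c4) fail → the flipped bit is at their intersection.

row 3, column 4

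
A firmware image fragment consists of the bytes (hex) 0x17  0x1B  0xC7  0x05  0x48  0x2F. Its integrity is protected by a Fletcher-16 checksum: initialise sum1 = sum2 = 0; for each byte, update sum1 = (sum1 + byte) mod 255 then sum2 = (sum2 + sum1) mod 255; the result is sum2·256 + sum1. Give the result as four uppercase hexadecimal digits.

Running sums (mod 255):
  after byte 0 (0x17): sum1=23, sum2=23
  after byte 1 (0x1B): sum1=50, sum2=73
  after byte 2 (0xC7): sum1=249, sum2=67
  after byte 3 (0x05): sum1=254, sum2=66
  after byte 4 (0x48): sum1=71, sum2=137
  after byte 5 (0x2F): sum1=118, sum2=0
Checksum = sum2·256 + sum1 = 0·256 + 118 = 118 = 0x0076.

0076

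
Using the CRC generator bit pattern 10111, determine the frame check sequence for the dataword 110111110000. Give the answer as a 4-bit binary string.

Append 4 zeros: 1101111100000000. Divide by 10111 (XOR where the leading bit is 1):
  pos 0: 11011 XOR 10111 = 01100
  pos 1: 11001 XOR 10111 = 01110
  pos 2: 11101 XOR 10111 = 01010
  pos 3: 10101 XOR 10111 = 00010
  pos 6: 10000 XOR 10111 = 00111
  pos 8: 11100 XOR 10111 = 01011
  pos 9: 10110 XOR 10111 = 00001
Remainder (last 4 bits) = 0100. This is the CRC / FCS.

0100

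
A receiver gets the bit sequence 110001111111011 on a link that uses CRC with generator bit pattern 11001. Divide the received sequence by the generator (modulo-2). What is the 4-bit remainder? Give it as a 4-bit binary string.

0000

Modulo-2 division of 110001111111011 by 11001:
  pos 0: 11000 XOR 11001 = 00001
  pos 4: 11111 XOR 11001 = 00110
  pos 6: 11011 XOR 11001 = 00010
  pos 9: 10101 XOR 11001 = 01100
  pos 10: 11001 XOR 11001 = 00000
Remainder = 0000 (zero — the frame passes the CRC check).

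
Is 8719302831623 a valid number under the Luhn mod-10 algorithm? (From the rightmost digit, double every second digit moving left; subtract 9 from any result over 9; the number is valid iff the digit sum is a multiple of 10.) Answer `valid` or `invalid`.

invalid

From the right, keep odd positions and double even positions (subtract 9 from any doubled value over 9):
  doubled (positions 2,4,...): 4 2 7 0 9 5 → sum 27
  kept (positions 1,3,...): 3 6 3 2 3 1 8 → sum 26
Total = 53.
53 mod 10 = 3, so the number is invalid.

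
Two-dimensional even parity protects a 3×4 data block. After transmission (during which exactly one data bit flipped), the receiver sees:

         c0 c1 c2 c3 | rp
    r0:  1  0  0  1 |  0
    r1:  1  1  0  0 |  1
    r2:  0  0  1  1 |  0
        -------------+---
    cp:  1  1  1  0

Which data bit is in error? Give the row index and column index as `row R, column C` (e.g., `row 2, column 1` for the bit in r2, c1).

row 1, column 0

Recompute each row's even parity and compare to rp:
  r0: data parity 0, sent rp 0 → ok
  r1: data parity 0, sent rp 1 → mismatch
  r2: data parity 0, sent rp 0 → ok
Recompute each column's even parity and compare to cp:
  c0: data parity 0, sent cp 1 → mismatch
  c1: data parity 1, sent cp 1 → ok
  c2: data parity 1, sent cp 1 → ok
  c3: data parity 0, sent cp 0 → ok
Exactly one row (r1) and one column (c0) fail → the flipped bit is at their intersection.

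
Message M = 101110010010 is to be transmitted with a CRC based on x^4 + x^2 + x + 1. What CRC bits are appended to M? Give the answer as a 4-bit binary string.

1100

Append 4 zeros: 1011100100100000. Divide by 10111 (XOR where the leading bit is 1):
  pos 0: 10111 XOR 10111 = 00000
  pos 7: 10010 XOR 10111 = 00101
  pos 9: 10100 XOR 10111 = 00011
Remainder (last 4 bits) = 1100. This is the CRC / FCS.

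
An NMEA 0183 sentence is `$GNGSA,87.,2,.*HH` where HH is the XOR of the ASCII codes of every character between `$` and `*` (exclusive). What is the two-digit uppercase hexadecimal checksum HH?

XOR the ASCII codes of the payload characters:
  'G' = 0x47 → acc = 0x47
  'N' = 0x4E → acc = 0x09
  'G' = 0x47 → acc = 0x4E
  'S' = 0x53 → acc = 0x1D
  'A' = 0x41 → acc = 0x5C
  ',' = 0x2C → acc = 0x70
  '8' = 0x38 → acc = 0x48
  '7' = 0x37 → acc = 0x7F
  '.' = 0x2E → acc = 0x51
  ',' = 0x2C → acc = 0x7D
  '2' = 0x32 → acc = 0x4F
  ',' = 0x2C → acc = 0x63
  '.' = 0x2E → acc = 0x4D
Checksum = 0x4D.

4D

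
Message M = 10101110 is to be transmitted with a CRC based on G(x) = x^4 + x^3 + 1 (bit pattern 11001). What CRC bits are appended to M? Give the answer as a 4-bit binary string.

1011

Append 4 zeros: 101011100000. Divide by 11001 (XOR where the leading bit is 1):
  pos 0: 10101 XOR 11001 = 01100
  pos 1: 11001 XOR 11001 = 00000
  pos 6: 10000 XOR 11001 = 01001
  pos 7: 10010 XOR 11001 = 01011
Remainder (last 4 bits) = 1011. This is the CRC / FCS.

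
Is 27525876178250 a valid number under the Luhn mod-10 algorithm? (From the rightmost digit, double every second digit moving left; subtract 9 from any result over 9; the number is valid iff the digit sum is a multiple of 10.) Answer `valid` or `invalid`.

From the right, keep odd positions and double even positions (subtract 9 from any doubled value over 9):
  doubled (positions 2,4,...): 1 7 2 5 1 1 4 → sum 21
  kept (positions 1,3,...): 0 2 7 6 8 2 7 → sum 32
Total = 53.
53 mod 10 = 3, so the number is invalid.

invalid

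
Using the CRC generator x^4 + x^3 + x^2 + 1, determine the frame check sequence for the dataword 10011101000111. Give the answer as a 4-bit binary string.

Append 4 zeros: 100111010001110000. Divide by 11101 (XOR where the leading bit is 1):
  pos 0: 10011 XOR 11101 = 01110
  pos 1: 11101 XOR 11101 = 00000
  pos 7: 10001 XOR 11101 = 01100
  pos 8: 11001 XOR 11101 = 00100
  pos 10: 10010 XOR 11101 = 01111
  pos 11: 11110 XOR 11101 = 00011
Remainder (last 4 bits) = 1100. This is the CRC / FCS.

1100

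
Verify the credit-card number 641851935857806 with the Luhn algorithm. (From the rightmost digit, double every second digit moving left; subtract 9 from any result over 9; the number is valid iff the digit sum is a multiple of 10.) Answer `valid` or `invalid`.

From the right, keep odd positions and double even positions (subtract 9 from any doubled value over 9):
  doubled (positions 2,4,...): 0 5 7 6 2 7 8 → sum 35
  kept (positions 1,3,...): 6 8 5 5 9 5 1 6 → sum 45
Total = 80.
80 mod 10 = 0, so the number is valid.

valid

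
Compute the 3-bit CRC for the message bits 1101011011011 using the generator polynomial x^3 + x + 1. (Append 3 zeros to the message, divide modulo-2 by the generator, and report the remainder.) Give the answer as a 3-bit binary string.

010

Append 3 zeros: 1101011011011000. Divide by 1011 (XOR where the leading bit is 1):
  pos 0: 1101 XOR 1011 = 0110
  pos 1: 1100 XOR 1011 = 0111
  pos 2: 1111 XOR 1011 = 0100
  pos 3: 1001 XOR 1011 = 0010
  pos 5: 1001 XOR 1011 = 0010
  pos 7: 1010 XOR 1011 = 0001
  pos 10: 1110 XOR 1011 = 0101
  pos 11: 1010 XOR 1011 = 0001
Remainder (last 3 bits) = 010. This is the CRC / FCS.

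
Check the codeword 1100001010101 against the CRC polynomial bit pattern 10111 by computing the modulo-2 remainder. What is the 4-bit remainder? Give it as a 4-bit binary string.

Modulo-2 division of 1100001010101 by 10111:
  pos 0: 11000 XOR 10111 = 01111
  pos 1: 11110 XOR 10111 = 01001
  pos 2: 10011 XOR 10111 = 00100
  pos 4: 10001 XOR 10111 = 00110
  pos 6: 11001 XOR 10111 = 01110
  pos 7: 11100 XOR 10111 = 01011
  pos 8: 10111 XOR 10111 = 00000
Remainder = 0000 (zero — the frame passes the CRC check).

0000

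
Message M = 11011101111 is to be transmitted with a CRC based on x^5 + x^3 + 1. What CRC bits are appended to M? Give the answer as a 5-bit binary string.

01011

Append 5 zeros: 1101110111100000. Divide by 101001 (XOR where the leading bit is 1):
  pos 0: 110111 XOR 101001 = 011110
  pos 1: 111100 XOR 101001 = 010101
  pos 2: 101011 XOR 101001 = 000010
  pos 6: 101110 XOR 101001 = 000111
  pos 9: 111000 XOR 101001 = 010001
  pos 10: 100010 XOR 101001 = 001011
Remainder (last 5 bits) = 01011. This is the CRC / FCS.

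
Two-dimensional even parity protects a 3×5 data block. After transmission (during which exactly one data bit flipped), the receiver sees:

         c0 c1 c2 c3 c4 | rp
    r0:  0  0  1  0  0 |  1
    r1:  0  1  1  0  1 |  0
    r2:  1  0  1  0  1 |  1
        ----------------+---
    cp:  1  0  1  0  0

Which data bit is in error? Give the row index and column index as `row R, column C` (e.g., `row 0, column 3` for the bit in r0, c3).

Recompute each row's even parity and compare to rp:
  r0: data parity 1, sent rp 1 → ok
  r1: data parity 1, sent rp 0 → mismatch
  r2: data parity 1, sent rp 1 → ok
Recompute each column's even parity and compare to cp:
  c0: data parity 1, sent cp 1 → ok
  c1: data parity 1, sent cp 0 → mismatch
  c2: data parity 1, sent cp 1 → ok
  c3: data parity 0, sent cp 0 → ok
  c4: data parity 0, sent cp 0 → ok
Exactly one row (r1) and one column (c1) fail → the flipped bit is at their intersection.

row 1, column 1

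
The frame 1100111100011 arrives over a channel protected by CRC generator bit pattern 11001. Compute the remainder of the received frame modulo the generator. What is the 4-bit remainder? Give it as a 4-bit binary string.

0000

Modulo-2 division of 1100111100011 by 11001:
  pos 0: 11001 XOR 11001 = 00000
  pos 5: 11100 XOR 11001 = 00101
  pos 7: 10101 XOR 11001 = 01100
  pos 8: 11001 XOR 11001 = 00000
Remainder = 0000 (zero — the frame passes the CRC check).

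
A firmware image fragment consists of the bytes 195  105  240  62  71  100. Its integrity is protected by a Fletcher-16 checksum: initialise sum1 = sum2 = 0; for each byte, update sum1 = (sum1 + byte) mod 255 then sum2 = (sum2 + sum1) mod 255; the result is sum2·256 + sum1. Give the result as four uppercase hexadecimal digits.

1708

Running sums (mod 255):
  after byte 0 (195): sum1=195, sum2=195
  after byte 1 (105): sum1=45, sum2=240
  after byte 2 (240): sum1=30, sum2=15
  after byte 3 (62): sum1=92, sum2=107
  after byte 4 (71): sum1=163, sum2=15
  after byte 5 (100): sum1=8, sum2=23
Checksum = sum2·256 + sum1 = 23·256 + 8 = 5896 = 0x1708.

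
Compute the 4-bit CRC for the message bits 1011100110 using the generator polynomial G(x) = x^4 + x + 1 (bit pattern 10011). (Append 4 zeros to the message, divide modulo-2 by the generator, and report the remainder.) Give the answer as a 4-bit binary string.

0100

Append 4 zeros: 10111001100000. Divide by 10011 (XOR where the leading bit is 1):
  pos 0: 10111 XOR 10011 = 00100
  pos 2: 10000 XOR 10011 = 00011
  pos 5: 11110 XOR 10011 = 01101
  pos 6: 11010 XOR 10011 = 01001
  pos 7: 10010 XOR 10011 = 00001
Remainder (last 4 bits) = 0100. This is the CRC / FCS.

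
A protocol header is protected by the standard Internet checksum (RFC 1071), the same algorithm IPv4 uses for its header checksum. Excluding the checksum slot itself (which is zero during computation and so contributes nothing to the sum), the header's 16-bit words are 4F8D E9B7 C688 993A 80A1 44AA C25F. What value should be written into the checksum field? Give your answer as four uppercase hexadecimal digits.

DF4B

One's-complement addition (fold any carry out of bit 15 back into bit 0):
  0x4F8D + 0xE9B7 = 0x13944 → wrap carry → 0x3945
  0x3945 + 0xC688 = 0x0FFCD
  0xFFCD + 0x993A = 0x19907 → wrap carry → 0x9908
  0x9908 + 0x80A1 = 0x119A9 → wrap carry → 0x19AA
  0x19AA + 0x44AA = 0x05E54
  0x5E54 + 0xC25F = 0x120B3 → wrap carry → 0x20B4
One's-complement sum = 0x20B4.
Checksum = ~0x20B4 & 0xFFFF = 0xDF4B.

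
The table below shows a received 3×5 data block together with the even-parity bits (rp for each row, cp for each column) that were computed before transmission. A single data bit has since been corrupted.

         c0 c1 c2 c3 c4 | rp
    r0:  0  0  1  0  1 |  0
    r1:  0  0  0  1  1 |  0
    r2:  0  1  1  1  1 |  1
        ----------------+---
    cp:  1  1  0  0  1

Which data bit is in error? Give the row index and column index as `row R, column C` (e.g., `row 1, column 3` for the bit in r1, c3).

Recompute each row's even parity and compare to rp:
  r0: data parity 0, sent rp 0 → ok
  r1: data parity 0, sent rp 0 → ok
  r2: data parity 0, sent rp 1 → mismatch
Recompute each column's even parity and compare to cp:
  c0: data parity 0, sent cp 1 → mismatch
  c1: data parity 1, sent cp 1 → ok
  c2: data parity 0, sent cp 0 → ok
  c3: data parity 0, sent cp 0 → ok
  c4: data parity 1, sent cp 1 → ok
Exactly one row (r2) and one column (c0) fail → the flipped bit is at their intersection.

row 2, column 0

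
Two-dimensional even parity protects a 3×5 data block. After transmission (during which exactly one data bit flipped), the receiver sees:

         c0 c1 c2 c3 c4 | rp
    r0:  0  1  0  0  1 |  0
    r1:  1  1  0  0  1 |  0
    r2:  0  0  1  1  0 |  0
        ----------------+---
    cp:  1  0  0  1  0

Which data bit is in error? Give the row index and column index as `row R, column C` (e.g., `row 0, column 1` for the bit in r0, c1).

row 1, column 2

Recompute each row's even parity and compare to rp:
  r0: data parity 0, sent rp 0 → ok
  r1: data parity 1, sent rp 0 → mismatch
  r2: data parity 0, sent rp 0 → ok
Recompute each column's even parity and compare to cp:
  c0: data parity 1, sent cp 1 → ok
  c1: data parity 0, sent cp 0 → ok
  c2: data parity 1, sent cp 0 → mismatch
  c3: data parity 1, sent cp 1 → ok
  c4: data parity 0, sent cp 0 → ok
Exactly one row (r1) and one column (c2) fail → the flipped bit is at their intersection.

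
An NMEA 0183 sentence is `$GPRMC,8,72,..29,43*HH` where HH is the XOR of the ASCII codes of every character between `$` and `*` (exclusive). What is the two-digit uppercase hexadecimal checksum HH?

7A

XOR the ASCII codes of the payload characters:
  'G' = 0x47 → acc = 0x47
  'P' = 0x50 → acc = 0x17
  'R' = 0x52 → acc = 0x45
  'M' = 0x4D → acc = 0x08
  'C' = 0x43 → acc = 0x4B
  ',' = 0x2C → acc = 0x67
  '8' = 0x38 → acc = 0x5F
  ',' = 0x2C → acc = 0x73
  '7' = 0x37 → acc = 0x44
  '2' = 0x32 → acc = 0x76
  ',' = 0x2C → acc = 0x5A
  '.' = 0x2E → acc = 0x74
  '.' = 0x2E → acc = 0x5A
  '2' = 0x32 → acc = 0x68
  '9' = 0x39 → acc = 0x51
  ',' = 0x2C → acc = 0x7D
  '4' = 0x34 → acc = 0x49
  '3' = 0x33 → acc = 0x7A
Checksum = 0x7A.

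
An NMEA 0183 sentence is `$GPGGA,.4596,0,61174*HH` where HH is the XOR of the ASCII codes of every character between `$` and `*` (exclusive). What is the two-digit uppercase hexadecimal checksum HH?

5F

XOR the ASCII codes of the payload characters:
  'G' = 0x47 → acc = 0x47
  'P' = 0x50 → acc = 0x17
  'G' = 0x47 → acc = 0x50
  'G' = 0x47 → acc = 0x17
  'A' = 0x41 → acc = 0x56
  ',' = 0x2C → acc = 0x7A
  '.' = 0x2E → acc = 0x54
  '4' = 0x34 → acc = 0x60
  '5' = 0x35 → acc = 0x55
  '9' = 0x39 → acc = 0x6C
  '6' = 0x36 → acc = 0x5A
  ',' = 0x2C → acc = 0x76
  '0' = 0x30 → acc = 0x46
  ',' = 0x2C → acc = 0x6A
  '6' = 0x36 → acc = 0x5C
  '1' = 0x31 → acc = 0x6D
  '1' = 0x31 → acc = 0x5C
  '7' = 0x37 → acc = 0x6B
  '4' = 0x34 → acc = 0x5F
Checksum = 0x5F.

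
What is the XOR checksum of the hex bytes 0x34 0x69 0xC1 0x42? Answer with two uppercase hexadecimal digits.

DE

XOR the bytes together:
  start with 0x34
  0x34 ⊕ 0x69 = 0x5D
  0x5D ⊕ 0xC1 = 0x9C
  0x9C ⊕ 0x42 = 0xDE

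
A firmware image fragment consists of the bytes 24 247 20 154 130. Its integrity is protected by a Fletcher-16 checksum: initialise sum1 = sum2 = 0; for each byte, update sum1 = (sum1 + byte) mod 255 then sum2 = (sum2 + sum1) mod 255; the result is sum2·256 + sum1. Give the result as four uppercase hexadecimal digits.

4C41

Running sums (mod 255):
  after byte 0 (24): sum1=24, sum2=24
  after byte 1 (247): sum1=16, sum2=40
  after byte 2 (20): sum1=36, sum2=76
  after byte 3 (154): sum1=190, sum2=11
  after byte 4 (130): sum1=65, sum2=76
Checksum = sum2·256 + sum1 = 76·256 + 65 = 19521 = 0x4C41.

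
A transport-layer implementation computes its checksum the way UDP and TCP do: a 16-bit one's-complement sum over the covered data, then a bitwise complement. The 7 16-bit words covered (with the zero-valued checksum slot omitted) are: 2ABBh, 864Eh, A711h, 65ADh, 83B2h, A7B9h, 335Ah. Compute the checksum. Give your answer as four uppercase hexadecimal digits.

E370

One's-complement addition (fold any carry out of bit 15 back into bit 0):
  0x2ABB + 0x864E = 0x0B109
  0xB109 + 0xA711 = 0x1581A → wrap carry → 0x581B
  0x581B + 0x65AD = 0x0BDC8
  0xBDC8 + 0x83B2 = 0x1417A → wrap carry → 0x417B
  0x417B + 0xA7B9 = 0x0E934
  0xE934 + 0x335A = 0x11C8E → wrap carry → 0x1C8F
One's-complement sum = 0x1C8F.
Checksum = ~0x1C8F & 0xFFFF = 0xE370.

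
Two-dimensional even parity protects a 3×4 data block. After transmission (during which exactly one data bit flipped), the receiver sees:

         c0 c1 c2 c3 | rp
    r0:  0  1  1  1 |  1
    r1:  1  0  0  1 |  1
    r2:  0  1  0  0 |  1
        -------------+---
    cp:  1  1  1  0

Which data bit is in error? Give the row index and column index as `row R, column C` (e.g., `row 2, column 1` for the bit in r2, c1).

row 1, column 1

Recompute each row's even parity and compare to rp:
  r0: data parity 1, sent rp 1 → ok
  r1: data parity 0, sent rp 1 → mismatch
  r2: data parity 1, sent rp 1 → ok
Recompute each column's even parity and compare to cp:
  c0: data parity 1, sent cp 1 → ok
  c1: data parity 0, sent cp 1 → mismatch
  c2: data parity 1, sent cp 1 → ok
  c3: data parity 0, sent cp 0 → ok
Exactly one row (r1) and one column (c1) fail → the flipped bit is at their intersection.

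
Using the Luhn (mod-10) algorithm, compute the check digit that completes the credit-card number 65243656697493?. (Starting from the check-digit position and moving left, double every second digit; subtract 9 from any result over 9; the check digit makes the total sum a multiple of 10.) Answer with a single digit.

Partial digits right→left: 3 9 4 7 9 6 6 5 6 3 4 2 5 6
Double every second digit counting from the check-digit position (so the 1st, 3rd, 5th, ... of the partial from the right).
  doubled (with −9 where >9): 6 8 9 3 3 8 1 → sum 38
  kept as-is: 9 7 6 5 3 2 6 → sum 38
Total = 38 + 38 = 76.
Check digit = (10 − (76 mod 10)) mod 10 = 4.

4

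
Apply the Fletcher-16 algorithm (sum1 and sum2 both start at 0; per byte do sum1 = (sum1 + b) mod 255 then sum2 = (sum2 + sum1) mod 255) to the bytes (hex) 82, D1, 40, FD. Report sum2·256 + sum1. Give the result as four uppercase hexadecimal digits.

FD92

Running sums (mod 255):
  after byte 0 (82): sum1=130, sum2=130
  after byte 1 (D1): sum1=84, sum2=214
  after byte 2 (40): sum1=148, sum2=107
  after byte 3 (FD): sum1=146, sum2=253
Checksum = sum2·256 + sum1 = 253·256 + 146 = 64914 = 0xFD92.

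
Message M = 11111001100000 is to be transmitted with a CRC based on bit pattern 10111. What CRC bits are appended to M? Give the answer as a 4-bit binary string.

1000

Append 4 zeros: 111110011000000000. Divide by 10111 (XOR where the leading bit is 1):
  pos 0: 11111 XOR 10111 = 01000
  pos 1: 10000 XOR 10111 = 00111
  pos 3: 11101 XOR 10111 = 01010
  pos 4: 10101 XOR 10111 = 00010
  pos 7: 10000 XOR 10111 = 00111
  pos 9: 11100 XOR 10111 = 01011
  pos 10: 10110 XOR 10111 = 00001
Remainder (last 4 bits) = 1000. This is the CRC / FCS.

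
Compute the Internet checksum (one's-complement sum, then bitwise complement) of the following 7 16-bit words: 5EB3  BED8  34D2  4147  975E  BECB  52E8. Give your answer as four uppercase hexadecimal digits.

One's-complement addition (fold any carry out of bit 15 back into bit 0):
  0x5EB3 + 0xBED8 = 0x11D8B → wrap carry → 0x1D8C
  0x1D8C + 0x34D2 = 0x0525E
  0x525E + 0x4147 = 0x093A5
  0x93A5 + 0x975E = 0x12B03 → wrap carry → 0x2B04
  0x2B04 + 0xBECB = 0x0E9CF
  0xE9CF + 0x52E8 = 0x13CB7 → wrap carry → 0x3CB8
One's-complement sum = 0x3CB8.
Checksum = ~0x3CB8 & 0xFFFF = 0xC347.

C347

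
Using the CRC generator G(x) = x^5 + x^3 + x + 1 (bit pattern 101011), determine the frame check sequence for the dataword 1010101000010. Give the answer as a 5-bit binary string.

Append 5 zeros: 101010100001000000. Divide by 101011 (XOR where the leading bit is 1):
  pos 0: 101010 XOR 101011 = 000001
  pos 5: 110000 XOR 101011 = 011011
  pos 6: 110111 XOR 101011 = 011100
  pos 7: 111000 XOR 101011 = 010011
  pos 8: 100110 XOR 101011 = 001101
  pos 10: 110100 XOR 101011 = 011111
  pos 11: 111110 XOR 101011 = 010101
  pos 12: 101010 XOR 101011 = 000001
Remainder (last 5 bits) = 00001. This is the CRC / FCS.

00001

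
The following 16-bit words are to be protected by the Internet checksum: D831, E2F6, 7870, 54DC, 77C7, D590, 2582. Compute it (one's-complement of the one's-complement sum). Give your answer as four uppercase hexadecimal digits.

04B0

One's-complement addition (fold any carry out of bit 15 back into bit 0):
  0xD831 + 0xE2F6 = 0x1BB27 → wrap carry → 0xBB28
  0xBB28 + 0x7870 = 0x13398 → wrap carry → 0x3399
  0x3399 + 0x54DC = 0x08875
  0x8875 + 0x77C7 = 0x1003C → wrap carry → 0x003D
  0x003D + 0xD590 = 0x0D5CD
  0xD5CD + 0x2582 = 0x0FB4F
One's-complement sum = 0xFB4F.
Checksum = ~0xFB4F & 0xFFFF = 0x04B0.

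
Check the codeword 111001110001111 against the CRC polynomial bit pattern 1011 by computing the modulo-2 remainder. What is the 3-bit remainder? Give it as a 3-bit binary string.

Modulo-2 division of 111001110001111 by 1011:
  pos 0: 1110 XOR 1011 = 0101
  pos 1: 1010 XOR 1011 = 0001
  pos 4: 1111 XOR 1011 = 0100
  pos 5: 1000 XOR 1011 = 0011
  pos 7: 1100 XOR 1011 = 0111
  pos 8: 1111 XOR 1011 = 0100
  pos 9: 1001 XOR 1011 = 0010
  pos 11: 1011 XOR 1011 = 0000
Remainder = 000 (zero — the frame passes the CRC check).

000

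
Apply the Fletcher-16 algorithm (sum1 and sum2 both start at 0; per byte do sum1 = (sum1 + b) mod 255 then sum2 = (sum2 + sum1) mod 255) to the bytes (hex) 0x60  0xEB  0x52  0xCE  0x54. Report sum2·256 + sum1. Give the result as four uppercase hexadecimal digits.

7AC1

Running sums (mod 255):
  after byte 0 (0x60): sum1=96, sum2=96
  after byte 1 (0xEB): sum1=76, sum2=172
  after byte 2 (0x52): sum1=158, sum2=75
  after byte 3 (0xCE): sum1=109, sum2=184
  after byte 4 (0x54): sum1=193, sum2=122
Checksum = sum2·256 + sum1 = 122·256 + 193 = 31425 = 0x7AC1.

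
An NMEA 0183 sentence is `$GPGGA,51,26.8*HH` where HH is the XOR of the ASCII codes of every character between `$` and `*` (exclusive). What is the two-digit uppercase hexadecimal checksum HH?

XOR the ASCII codes of the payload characters:
  'G' = 0x47 → acc = 0x47
  'P' = 0x50 → acc = 0x17
  'G' = 0x47 → acc = 0x50
  'G' = 0x47 → acc = 0x17
  'A' = 0x41 → acc = 0x56
  ',' = 0x2C → acc = 0x7A
  '5' = 0x35 → acc = 0x4F
  '1' = 0x31 → acc = 0x7E
  ',' = 0x2C → acc = 0x52
  '2' = 0x32 → acc = 0x60
  '6' = 0x36 → acc = 0x56
  '.' = 0x2E → acc = 0x78
  '8' = 0x38 → acc = 0x40
Checksum = 0x40.

40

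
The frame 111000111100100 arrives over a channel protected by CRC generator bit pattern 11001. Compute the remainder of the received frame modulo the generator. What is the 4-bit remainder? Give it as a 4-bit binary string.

Modulo-2 division of 111000111100100 by 11001:
  pos 0: 11100 XOR 11001 = 00101
  pos 2: 10101 XOR 11001 = 01100
  pos 3: 11001 XOR 11001 = 00000
  pos 8: 11001 XOR 11001 = 00000
Remainder = 0000 (zero — the frame passes the CRC check).

0000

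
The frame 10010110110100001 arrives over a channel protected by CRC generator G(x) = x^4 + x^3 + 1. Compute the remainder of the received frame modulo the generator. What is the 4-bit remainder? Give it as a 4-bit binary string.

0000

Modulo-2 division of 10010110110100001 by 11001:
  pos 0: 10010 XOR 11001 = 01011
  pos 1: 10111 XOR 11001 = 01110
  pos 2: 11101 XOR 11001 = 00100
  pos 4: 10001 XOR 11001 = 01000
  pos 5: 10001 XOR 11001 = 01000
  pos 6: 10000 XOR 11001 = 01001
  pos 7: 10011 XOR 11001 = 01010
  pos 8: 10100 XOR 11001 = 01101
  pos 9: 11010 XOR 11001 = 00011
  pos 12: 11001 XOR 11001 = 00000
Remainder = 0000 (zero — the frame passes the CRC check).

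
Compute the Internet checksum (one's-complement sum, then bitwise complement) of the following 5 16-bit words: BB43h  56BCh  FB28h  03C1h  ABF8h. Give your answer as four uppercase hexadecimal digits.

One's-complement addition (fold any carry out of bit 15 back into bit 0):
  0xBB43 + 0x56BC = 0x111FF → wrap carry → 0x1200
  0x1200 + 0xFB28 = 0x10D28 → wrap carry → 0x0D29
  0x0D29 + 0x03C1 = 0x010EA
  0x10EA + 0xABF8 = 0x0BCE2
One's-complement sum = 0xBCE2.
Checksum = ~0xBCE2 & 0xFFFF = 0x431D.

431D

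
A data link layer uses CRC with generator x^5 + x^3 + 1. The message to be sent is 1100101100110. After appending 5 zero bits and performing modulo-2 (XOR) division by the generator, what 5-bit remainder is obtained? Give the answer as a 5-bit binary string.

Append 5 zeros: 110010110011000000. Divide by 101001 (XOR where the leading bit is 1):
  pos 0: 110010 XOR 101001 = 011011
  pos 1: 110111 XOR 101001 = 011110
  pos 2: 111101 XOR 101001 = 010100
  pos 3: 101000 XOR 101001 = 000001
  pos 8: 101100 XOR 101001 = 000101
  pos 11: 101000 XOR 101001 = 000001
Remainder (last 5 bits) = 00010. This is the CRC / FCS.

00010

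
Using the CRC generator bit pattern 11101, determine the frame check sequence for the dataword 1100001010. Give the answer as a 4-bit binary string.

Append 4 zeros: 11000010100000. Divide by 11101 (XOR where the leading bit is 1):
  pos 0: 11000 XOR 11101 = 00101
  pos 2: 10101 XOR 11101 = 01000
  pos 3: 10000 XOR 11101 = 01101
  pos 4: 11011 XOR 11101 = 00110
  pos 6: 11000 XOR 11101 = 00101
  pos 8: 10100 XOR 11101 = 01001
  pos 9: 10010 XOR 11101 = 01111
Remainder (last 4 bits) = 1111. This is the CRC / FCS.

1111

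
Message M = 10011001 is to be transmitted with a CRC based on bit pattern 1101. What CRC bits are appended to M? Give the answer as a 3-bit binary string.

111

Append 3 zeros: 10011001000. Divide by 1101 (XOR where the leading bit is 1):
  pos 0: 1001 XOR 1101 = 0100
  pos 1: 1001 XOR 1101 = 0100
  pos 2: 1000 XOR 1101 = 0101
  pos 3: 1010 XOR 1101 = 0111
  pos 4: 1111 XOR 1101 = 0010
  pos 6: 1000 XOR 1101 = 0101
  pos 7: 1010 XOR 1101 = 0111
Remainder (last 3 bits) = 111. This is the CRC / FCS.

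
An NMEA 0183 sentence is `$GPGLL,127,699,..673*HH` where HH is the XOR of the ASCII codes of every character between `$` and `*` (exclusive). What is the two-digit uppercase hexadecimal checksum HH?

4C

XOR the ASCII codes of the payload characters:
  'G' = 0x47 → acc = 0x47
  'P' = 0x50 → acc = 0x17
  'G' = 0x47 → acc = 0x50
  'L' = 0x4C → acc = 0x1C
  'L' = 0x4C → acc = 0x50
  ',' = 0x2C → acc = 0x7C
  '1' = 0x31 → acc = 0x4D
  '2' = 0x32 → acc = 0x7F
  '7' = 0x37 → acc = 0x48
  ',' = 0x2C → acc = 0x64
  '6' = 0x36 → acc = 0x52
  '9' = 0x39 → acc = 0x6B
  '9' = 0x39 → acc = 0x52
  ',' = 0x2C → acc = 0x7E
  '.' = 0x2E → acc = 0x50
  '.' = 0x2E → acc = 0x7E
  '6' = 0x36 → acc = 0x48
  '7' = 0x37 → acc = 0x7F
  '3' = 0x33 → acc = 0x4C
Checksum = 0x4C.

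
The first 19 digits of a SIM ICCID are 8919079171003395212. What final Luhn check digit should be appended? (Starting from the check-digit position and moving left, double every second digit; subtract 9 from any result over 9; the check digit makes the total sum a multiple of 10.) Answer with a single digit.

8

Partial digits right→left: 2 1 2 5 9 3 3 0 0 1 7 1 9 7 0 9 1 9 8
Double every second digit counting from the check-digit position (so the 1st, 3rd, 5th, ... of the partial from the right).
  doubled (with −9 where >9): 4 4 9 6 0 5 9 0 2 7 → sum 46
  kept as-is: 1 5 3 0 1 1 7 9 9 → sum 36
Total = 46 + 36 = 82.
Check digit = (10 − (82 mod 10)) mod 10 = 8.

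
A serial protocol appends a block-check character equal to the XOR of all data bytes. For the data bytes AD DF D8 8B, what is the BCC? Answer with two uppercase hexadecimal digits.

21

XOR the bytes together:
  start with 0xAD
  0xAD ⊕ 0xDF = 0x72
  0x72 ⊕ 0xD8 = 0xAA
  0xAA ⊕ 0x8B = 0x21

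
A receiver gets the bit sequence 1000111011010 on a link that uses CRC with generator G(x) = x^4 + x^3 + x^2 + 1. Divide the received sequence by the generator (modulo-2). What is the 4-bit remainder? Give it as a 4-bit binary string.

Modulo-2 division of 1000111011010 by 11101:
  pos 0: 10001 XOR 11101 = 01100
  pos 1: 11001 XOR 11101 = 00100
  pos 3: 10010 XOR 11101 = 01111
  pos 4: 11111 XOR 11101 = 00010
  pos 7: 10101 XOR 11101 = 01000
  pos 8: 10000 XOR 11101 = 01101
Remainder = 1101 (nonzero — an error is detected).

1101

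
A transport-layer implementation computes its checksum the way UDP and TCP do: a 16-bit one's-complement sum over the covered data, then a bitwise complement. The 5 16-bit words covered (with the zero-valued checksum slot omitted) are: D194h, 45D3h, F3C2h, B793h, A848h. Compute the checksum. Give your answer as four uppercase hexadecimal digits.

94F8

One's-complement addition (fold any carry out of bit 15 back into bit 0):
  0xD194 + 0x45D3 = 0x11767 → wrap carry → 0x1768
  0x1768 + 0xF3C2 = 0x10B2A → wrap carry → 0x0B2B
  0x0B2B + 0xB793 = 0x0C2BE
  0xC2BE + 0xA848 = 0x16B06 → wrap carry → 0x6B07
One's-complement sum = 0x6B07.
Checksum = ~0x6B07 & 0xFFFF = 0x94F8.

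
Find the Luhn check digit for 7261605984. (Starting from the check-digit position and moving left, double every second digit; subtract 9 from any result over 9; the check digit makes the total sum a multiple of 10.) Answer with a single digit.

5

Partial digits right→left: 4 8 9 5 0 6 1 6 2 7
Double every second digit counting from the check-digit position (so the 1st, 3rd, 5th, ... of the partial from the right).
  doubled (with −9 where >9): 8 9 0 2 4 → sum 23
  kept as-is: 8 5 6 6 7 → sum 32
Total = 23 + 32 = 55.
Check digit = (10 − (55 mod 10)) mod 10 = 5.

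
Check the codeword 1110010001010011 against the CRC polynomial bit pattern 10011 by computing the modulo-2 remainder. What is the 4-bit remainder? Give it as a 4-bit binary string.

Modulo-2 division of 1110010001010011 by 10011:
  pos 0: 11100 XOR 10011 = 01111
  pos 1: 11111 XOR 10011 = 01100
  pos 2: 11000 XOR 10011 = 01011
  pos 3: 10110 XOR 10011 = 00101
  pos 5: 10101 XOR 10011 = 00110
  pos 7: 11001 XOR 10011 = 01010
  pos 8: 10100 XOR 10011 = 00111
  pos 10: 11101 XOR 10011 = 01110
  pos 11: 11101 XOR 10011 = 01110
Remainder = 1110 (nonzero — an error is detected).

1110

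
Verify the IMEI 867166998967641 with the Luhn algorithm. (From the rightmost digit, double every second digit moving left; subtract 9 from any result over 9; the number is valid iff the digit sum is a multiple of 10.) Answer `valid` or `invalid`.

valid

From the right, keep odd positions and double even positions (subtract 9 from any doubled value over 9):
  doubled (positions 2,4,...): 8 5 9 9 3 2 3 → sum 39
  kept (positions 1,3,...): 1 6 6 8 9 6 7 8 → sum 51
Total = 90.
90 mod 10 = 0, so the number is valid.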